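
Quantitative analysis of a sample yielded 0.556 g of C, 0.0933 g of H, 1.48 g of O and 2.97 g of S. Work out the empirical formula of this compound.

CH2O2S2

Moles — C: 0.556 / 12.01 = 0.04629 mol; H: 0.0933 / 1.008 = 0.09256 mol; O: 1.48 / 16.00 = 0.0925 mol; S: 2.97 / 32.07 = 0.09261 mol
Smallest is C at 0.04629 mol; normalising gives C 1.000, H 1.999, O 1.998, S 2.000
Ratio ≈ 1:2:2:2, so the empirical formula is CH2O2S2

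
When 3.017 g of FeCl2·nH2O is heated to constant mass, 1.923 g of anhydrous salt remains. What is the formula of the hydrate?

FeCl2·4H2O

Mass of water lost = 3.017 − 1.923 = 1.094 g → 1.094 / 18.02 = 0.06071 mol H2O
Molar mass of FeCl2 = 126.75 g/mol → mol FeCl2 = 1.923 / 126.75 = 0.01517
n = 0.06071 / 0.01517 = 4.00 ≈ 4 → FeCl2·4H2O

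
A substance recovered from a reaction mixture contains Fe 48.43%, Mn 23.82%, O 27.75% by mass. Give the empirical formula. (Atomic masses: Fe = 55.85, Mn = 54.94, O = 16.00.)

Assume 100 g: 48.43 g Fe, 23.82 g Mn, 27.75 g O.
Fe: 48.43 g ÷ 55.85 g/mol = 0.8671 mol
Mn: 23.82 g ÷ 54.94 g/mol = 0.4336 mol
O: 27.75 g ÷ 16.00 g/mol = 1.734 mol
Divide by the smallest (0.4336 mol Mn): Fe 2.000, Mn 1.000, O 4.000
→ Fe2MnO4

Fe2MnO4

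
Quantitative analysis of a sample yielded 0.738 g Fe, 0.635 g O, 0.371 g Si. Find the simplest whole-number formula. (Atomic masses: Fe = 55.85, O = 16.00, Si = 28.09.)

Moles — Fe: 0.738 / 55.85 = 0.01321 mol; O: 0.635 / 16.00 = 0.03969 mol; Si: 0.371 / 28.09 = 0.01321 mol
Ratios (÷ 0.01321): Fe 1.000, O 3.005, Si 1.000
Ratio ≈ 1:3:1, so the empirical formula is FeO3Si

FeO3Si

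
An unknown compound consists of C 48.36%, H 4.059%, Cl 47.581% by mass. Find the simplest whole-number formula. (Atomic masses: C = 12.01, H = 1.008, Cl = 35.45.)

Assume 100 g: 48.36 g C, 4.059 g H, 47.581 g Cl.
C: 48.36 g ÷ 12.01 g/mol = 4.027 mol
H: 4.059 g ÷ 1.008 g/mol = 4.027 mol
Cl: 47.581 g ÷ 35.45 g/mol = 1.342 mol
Smallest is Cl at 1.342 mol; normalising gives C 3.000, H 3.000, Cl 1.000
≈ 3:3:1 → C3H3Cl

C3H3Cl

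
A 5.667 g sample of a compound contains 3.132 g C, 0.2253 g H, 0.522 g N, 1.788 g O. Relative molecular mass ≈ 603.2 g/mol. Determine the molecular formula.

n(C) = 3.132/12.01 = 0.2608, n(H) = 0.2253/1.008 = 0.2235, n(N) = 0.522/14.01 = 0.03726, n(O) = 1.788/16.00 = 0.1118
Smallest is N at 0.03726 mol; normalising gives C 6.999, H 5.999, N 1.000, O 2.999
→ C7H6NO3
Empirical-formula mass = 152.13 g/mol
n = 603.2 / 152.13 = 3.97 ≈ 4
Molecular formula = (C7H6NO3)×4 = C28H24N4O12

C28H24N4O12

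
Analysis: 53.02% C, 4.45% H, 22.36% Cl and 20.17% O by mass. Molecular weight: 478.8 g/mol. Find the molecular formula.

Assume 100 g: 53.02 g C, 4.45 g H, 22.36 g Cl, 20.17 g O.
n(C) = 53.02/12.01 = 4.415, n(H) = 4.45/1.008 = 4.415, n(Cl) = 22.36/35.45 = 0.6307, n(O) = 20.17/16.00 = 1.261
Smallest is Cl at 0.6307 mol; normalising gives C 6.999, H 6.999, Cl 1.000, O 1.999
→ C7H7ClO2
Empirical-formula mass = 158.58 g/mol
n = 478.8 / 158.58 = 3.02 ≈ 3
Molecular formula = (C7H7ClO2)×3 = C21H21Cl3O6

C21H21Cl3O6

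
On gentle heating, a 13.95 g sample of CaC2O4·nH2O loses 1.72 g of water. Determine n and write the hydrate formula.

Mass of anhydrous CaC2O4 = 13.95 − 1.72 = 12.23 g
mol H2O = 1.72 / 18.02 = 0.09545
Molar mass of CaC2O4 = 128.10 g/mol → mol CaC2O4 = 12.23 / 128.10 = 0.09547
n = 0.09545 / 0.09547 = 1.00 ≈ 1 → CaC2O4·H2O

CaC2O4·H2O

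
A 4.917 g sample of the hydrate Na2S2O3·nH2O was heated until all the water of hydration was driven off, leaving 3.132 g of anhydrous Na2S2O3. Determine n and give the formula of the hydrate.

Na2S2O3·5H2O

Mass of water lost = 4.917 − 3.132 = 1.785 g → 1.785 / 18.02 = 0.09906 mol H2O
Molar mass of Na2S2O3 = 158.12 g/mol → mol Na2S2O3 = 3.132 / 158.12 = 0.01981
n = 0.09906 / 0.01981 = 5.00 ≈ 5 → Na2S2O3·5H2O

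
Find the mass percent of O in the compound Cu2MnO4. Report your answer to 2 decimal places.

Molar mass = 2(63.55) + 1(54.94) + 4(16.00) = 246.040 g/mol
Mass of O per mole = 4 × 16.00 = 64.000 g
% O = 64.000 / 246.040 × 100 = 26.01%

26.01%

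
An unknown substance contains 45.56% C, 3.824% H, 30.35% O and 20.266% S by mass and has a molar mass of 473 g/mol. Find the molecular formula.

C18H18O9S3

Assume 100 g: 45.56 g C, 3.824 g H, 30.35 g O, 20.266 g S.
n(C) = 45.56/12.01 = 3.794, n(H) = 3.824/1.008 = 3.794, n(O) = 30.35/16.00 = 1.897, n(S) = 20.266/32.07 = 0.6319
Smallest is S at 0.6319 mol; normalising gives C 6.003, H 6.003, O 3.002, S 1.000
Ratio ≈ 6:6:3:1, so the empirical formula is C6H6O3S
Empirical-formula mass = 158.18 g/mol
n = 473 / 158.18 = 2.99 ≈ 3
Molecular formula = (C6H6O3S)×3 = C18H18O9S3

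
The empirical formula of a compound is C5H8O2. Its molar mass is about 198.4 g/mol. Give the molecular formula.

C10H16O4

Empirical-formula mass = 100.11 g/mol
n = 198.4 / 100.11 = 1.98 ≈ 2
Molecular formula = (C5H8O2)2 = C10H16O4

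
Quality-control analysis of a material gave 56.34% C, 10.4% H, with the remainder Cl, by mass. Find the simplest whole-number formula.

C5H11Cl

Assume 100 g: 56.34 g C, 10.4 g H, 33.26 g Cl.
n(C) = 56.34/12.01 = 4.691, n(H) = 10.4/1.008 = 10.32, n(Cl) = 33.26/35.45 = 0.9382
Divide by the smallest (0.9382 mol Cl): C 5.000, H 10.997, Cl 1.000
≈ 5:11:1 → C5H11Cl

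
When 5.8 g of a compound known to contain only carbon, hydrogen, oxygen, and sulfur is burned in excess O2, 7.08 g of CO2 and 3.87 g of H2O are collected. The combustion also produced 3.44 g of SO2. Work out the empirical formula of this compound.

mol C = 7.08 / 44.01 = 0.1609; mass C = 0.1609 × 12.01 = 1.932 g
mol H = 2 × (3.87 / 18.02) = 0.4295; mass H = 0.4295 × 1.008 = 0.4330 g
mol S = 3.44 / 64.07 = 0.05369; mass S = 1.722 g
mass O = 5.8 − (4.087) = 1.713 g → mol O = 0.1071
Divide by the smallest (0.05369 mol S): C 2.996, H 8.000, O 1.994, S 1.000
→ C3H8O2S

C3H8O2S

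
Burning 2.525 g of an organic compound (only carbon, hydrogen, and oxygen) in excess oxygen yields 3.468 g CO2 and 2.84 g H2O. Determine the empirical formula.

CH4O

mol C = 3.468 / 44.01 = 0.07880; mass C = 0.07880 × 12.01 = 0.9464 g
mol H = 2 × (2.84 / 18.02) = 0.3152; mass H = 0.3152 × 1.008 = 0.3177 g
mass O = 2.525 − (1.264) = 1.261 g → mol O = 0.07881
Divide by the smallest (0.0788 mol C): C 1.000, H 4.000, O 1.000
Ratio ≈ 1:4:1, so the empirical formula is CH4O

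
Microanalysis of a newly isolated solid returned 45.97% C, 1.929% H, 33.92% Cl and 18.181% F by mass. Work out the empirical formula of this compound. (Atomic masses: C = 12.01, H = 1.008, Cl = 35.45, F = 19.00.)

C4H2ClF

Assume 100 g: 45.97 g C, 1.929 g H, 33.92 g Cl, 18.181 g F.
Moles — C: 45.97 / 12.01 = 3.828 mol; H: 1.929 / 1.008 = 1.914 mol; Cl: 33.92 / 35.45 = 0.9568 mol; F: 18.181 / 19.00 = 0.9569 mol
Ratios (÷ 0.9568): C 4.000, H 2.000, Cl 1.000, F 1.000
Ratio ≈ 4:2:1:1, so the empirical formula is C4H2ClF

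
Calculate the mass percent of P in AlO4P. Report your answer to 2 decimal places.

Molar mass = 1(26.98) + 4(16.00) + 1(30.97) = 121.950 g/mol
Mass of P per mole = 1 × 30.97 = 30.970 g
% P = 30.970 / 121.950 × 100 = 25.40%

25.40%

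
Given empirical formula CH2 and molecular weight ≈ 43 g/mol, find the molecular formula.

C3H6

Empirical-formula mass = 14.03 g/mol
n = 43 / 14.03 = 3.07 ≈ 3
Molecular formula = (CH2)3 = C3H6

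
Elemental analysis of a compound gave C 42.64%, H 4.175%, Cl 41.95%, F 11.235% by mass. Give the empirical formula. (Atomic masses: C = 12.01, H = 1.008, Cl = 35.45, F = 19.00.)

C6H7Cl2F

Assume 100 g: 42.64 g C, 4.175 g H, 41.95 g Cl, 11.235 g F.
C: 42.64 g ÷ 12.01 g/mol = 3.55 mol
H: 4.175 g ÷ 1.008 g/mol = 4.142 mol
Cl: 41.95 g ÷ 35.45 g/mol = 1.183 mol
F: 11.235 g ÷ 19.00 g/mol = 0.5913 mol
Divide by the smallest (0.5913 mol F): C 6.004, H 7.004, Cl 2.001, F 1.000
→ C6H7Cl2F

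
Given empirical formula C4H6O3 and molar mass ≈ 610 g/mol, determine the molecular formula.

C24H36O18

Empirical-formula mass = 102.09 g/mol
n = 610 / 102.09 = 5.98 ≈ 6
Molecular formula = (C4H6O3)6 = C24H36O18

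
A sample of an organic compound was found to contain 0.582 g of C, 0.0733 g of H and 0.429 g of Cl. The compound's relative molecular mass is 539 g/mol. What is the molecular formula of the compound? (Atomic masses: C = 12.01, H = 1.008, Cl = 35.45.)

n(C) = 0.582/12.01 = 0.04846, n(H) = 0.0733/1.008 = 0.07272, n(Cl) = 0.429/35.45 = 0.0121
Ratios (÷ 0.0121): C 4.004, H 6.009, Cl 1.000
Ratio ≈ 4:6:1, so the empirical formula is C4H6Cl
Empirical-formula mass = 89.54 g/mol
n = 539 / 89.54 = 6.02 ≈ 6
Molecular formula = (C4H6Cl)×6 = C24H36Cl6

C24H36Cl6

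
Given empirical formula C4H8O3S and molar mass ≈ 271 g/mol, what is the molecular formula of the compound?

C8H16O6S2

Empirical-formula mass = 136.17 g/mol
n = 271 / 136.17 = 1.99 ≈ 2
Molecular formula = (C4H8O3S)2 = C8H16O6S2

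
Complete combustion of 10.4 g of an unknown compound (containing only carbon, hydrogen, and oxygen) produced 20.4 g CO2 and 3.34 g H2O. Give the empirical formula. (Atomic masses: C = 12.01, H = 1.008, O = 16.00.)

mol C = 20.4 / 44.01 = 0.4635; mass C = 0.4635 × 12.01 = 5.567 g
mol H = 2 × (3.34 / 18.02) = 0.3707; mass H = 0.3707 × 1.008 = 0.3737 g
mass O = 10.4 − (5.941) = 4.459 g → mol O = 0.2787
Smallest is O at 0.2787 mol; normalising gives C 1.663, H 1.330, O 1.000
×3: C 4.99, H 3.99, O 3.00 → C5H4O3

C5H4O3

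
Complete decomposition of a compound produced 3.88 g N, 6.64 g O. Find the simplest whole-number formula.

Moles — N: 3.88 / 14.01 = 0.2769 mol; O: 6.64 / 16.00 = 0.415 mol
Smallest is N at 0.2769 mol; normalising gives N 1.000, O 1.498
×2: N 2.00, O 3.00 → N2O3

N2O3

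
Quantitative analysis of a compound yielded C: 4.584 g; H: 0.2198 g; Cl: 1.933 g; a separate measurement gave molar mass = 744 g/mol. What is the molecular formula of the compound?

C42H24Cl6

C: 4.584 g ÷ 12.01 g/mol = 0.3817 mol
H: 0.2198 g ÷ 1.008 g/mol = 0.2181 mol
Cl: 1.933 g ÷ 35.45 g/mol = 0.05453 mol
Ratios (÷ 0.05453): C 7.000, H 3.999, Cl 1.000
≈ 7:4:1 → C7H4Cl
Empirical-formula mass = 123.55 g/mol
n = 744 / 123.55 = 6.02 ≈ 6
Molecular formula = (C7H4Cl)×6 = C42H24Cl6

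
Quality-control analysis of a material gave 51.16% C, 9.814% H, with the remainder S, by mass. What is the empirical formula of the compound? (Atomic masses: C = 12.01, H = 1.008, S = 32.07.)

Assume 100 g: 51.16 g C, 9.814 g H, 39.026 g S.
C: 51.16 g ÷ 12.01 g/mol = 4.26 mol
H: 9.814 g ÷ 1.008 g/mol = 9.736 mol
S: 39.026 g ÷ 32.07 g/mol = 1.217 mol
Divide by the smallest (1.217 mol S): C 3.501, H 8.001, S 1.000
×2: C 7.00, H 16.00, S 2.00 → C7H16S2

C7H16S2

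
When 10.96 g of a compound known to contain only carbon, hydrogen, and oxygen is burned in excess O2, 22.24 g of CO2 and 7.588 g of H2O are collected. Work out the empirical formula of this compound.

C6H10O3

mol C = 22.24 / 44.01 = 0.5053; mass C = 0.5053 × 12.01 = 6.069 g
mol H = 2 × (7.588 / 18.02) = 0.8422; mass H = 0.8422 × 1.008 = 0.8489 g
mass O = 10.96 − (6.918) = 4.042 g → mol O = 0.2526
Ratios (÷ 0.2526): C 2.000, H 3.334, O 1.000
Scaling by 3: C 6.00, H 10.00, O 3.00 → C6H10O3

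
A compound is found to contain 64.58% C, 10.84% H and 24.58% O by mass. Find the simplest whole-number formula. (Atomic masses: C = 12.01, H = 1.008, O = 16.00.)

C7H14O2

Assume 100 g: 64.58 g C, 10.84 g H, 24.58 g O.
Moles — C: 64.58 / 12.01 = 5.377 mol; H: 10.84 / 1.008 = 10.75 mol; O: 24.58 / 16.00 = 1.536 mol
Smallest is O at 1.536 mol; normalising gives C 3.500, H 7.000, O 1.000
×2: C 7.00, H 14.00, O 2.00 → C7H14O2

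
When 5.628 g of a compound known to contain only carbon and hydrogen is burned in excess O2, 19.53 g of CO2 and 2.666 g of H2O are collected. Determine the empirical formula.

mol C = 19.53 / 44.01 = 0.4438; mass C = 0.4438 × 12.01 = 5.330 g
mol H = 2 × (2.666 / 18.02) = 0.2959; mass H = 0.2959 × 1.008 = 0.2983 g
Smallest is H at 0.2959 mol; normalising gives C 1.500, H 1.000
×2: C 3.00, H 2.00 → C3H2

C3H2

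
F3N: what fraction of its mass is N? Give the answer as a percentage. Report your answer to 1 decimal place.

Molar mass = 3(19.00) + 1(14.01) = 71.010 g/mol
Mass of N per mole = 1 × 14.01 = 14.010 g
% N = 14.010 / 71.010 × 100 = 19.7%

19.7%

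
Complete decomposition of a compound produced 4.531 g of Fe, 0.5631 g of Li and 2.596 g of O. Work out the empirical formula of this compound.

FeLiO2

n(Fe) = 4.531/55.85 = 0.08113, n(Li) = 0.5631/6.94 = 0.08114, n(O) = 2.596/16.00 = 0.1623
Divide by the smallest (0.08113 mol Fe): Fe 1.000, Li 1.000, O 2.000
≈ 1:1:2 → FeLiO2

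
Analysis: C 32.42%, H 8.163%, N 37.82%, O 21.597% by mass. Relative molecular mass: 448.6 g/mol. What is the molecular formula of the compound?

Assume 100 g: 32.42 g C, 8.163 g H, 37.82 g N, 21.597 g O.
Moles — C: 32.42 / 12.01 = 2.699 mol; H: 8.163 / 1.008 = 8.098 mol; N: 37.82 / 14.01 = 2.7 mol; O: 21.597 / 16.00 = 1.35 mol
Ratios (÷ 1.35): C 2.000, H 6.000, N 2.000, O 1.000
≈ 2:6:2:1 → C2H6N2O
Empirical-formula mass = 74.09 g/mol
n = 448.6 / 74.09 = 6.05 ≈ 6
Molecular formula = (C2H6N2O)×6 = C12H36N12O6

C12H36N12O6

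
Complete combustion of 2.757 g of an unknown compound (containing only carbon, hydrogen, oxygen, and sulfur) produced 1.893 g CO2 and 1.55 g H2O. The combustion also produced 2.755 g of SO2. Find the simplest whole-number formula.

CH4OS

mol C = 1.893 / 44.01 = 0.04301; mass C = 0.04301 × 12.01 = 0.5166 g
mol H = 2 × (1.55 / 18.02) = 0.1720; mass H = 0.1720 × 1.008 = 0.1734 g
mol S = 2.755 / 64.07 = 0.04300; mass S = 1.379 g
mass O = 2.757 − (2.069) = 0.6880 g → mol O = 0.04300
Divide by the smallest (0.043 mol S): C 1.000, H 4.001, O 1.000, S 1.000
≈ 1:4:1:1 → CH4OS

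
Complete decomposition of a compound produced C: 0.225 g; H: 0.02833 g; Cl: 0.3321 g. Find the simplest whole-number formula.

C2H3Cl

C: 0.225 g ÷ 12.01 g/mol = 0.01873 mol
H: 0.02833 g ÷ 1.008 g/mol = 0.02811 mol
Cl: 0.3321 g ÷ 35.45 g/mol = 0.009368 mol
Divide by the smallest (0.009368 mol Cl): C 2.000, H 3.000, Cl 1.000
≈ 2:3:1 → C2H3Cl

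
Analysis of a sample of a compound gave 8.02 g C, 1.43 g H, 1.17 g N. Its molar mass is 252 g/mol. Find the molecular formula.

C16H34N2

C: 8.02 g ÷ 12.01 g/mol = 0.6678 mol
H: 1.43 g ÷ 1.008 g/mol = 1.419 mol
N: 1.17 g ÷ 14.01 g/mol = 0.08351 mol
Divide by the smallest (0.08351 mol N): C 7.996, H 16.987, N 1.000
≈ 8:17:1 → C8H17N
Empirical-formula mass = 127.23 g/mol
n = 252 / 127.23 = 1.98 ≈ 2
Molecular formula = (C8H17N)×2 = C16H34N2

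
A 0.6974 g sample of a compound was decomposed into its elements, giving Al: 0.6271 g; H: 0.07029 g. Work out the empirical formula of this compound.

AlH3

n(Al) = 0.6271/26.98 = 0.02324, n(H) = 0.07029/1.008 = 0.06973
Ratios (÷ 0.02324): Al 1.000, H 3.000
Ratio ≈ 1:3, so the empirical formula is AlH3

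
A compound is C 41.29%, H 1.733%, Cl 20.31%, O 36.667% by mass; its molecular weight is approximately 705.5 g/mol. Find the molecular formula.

Assume 100 g: 41.29 g C, 1.733 g H, 20.31 g Cl, 36.667 g O.
n(C) = 41.29/12.01 = 3.438, n(H) = 1.733/1.008 = 1.719, n(Cl) = 20.31/35.45 = 0.5729, n(O) = 36.667/16.00 = 2.292
Ratios (÷ 0.5729): C 6.001, H 3.001, Cl 1.000, O 4.000
≈ 6:3:1:4 → C6H3ClO4
Empirical-formula mass = 174.53 g/mol
n = 705.5 / 174.53 = 4.04 ≈ 4
Molecular formula = (C6H3ClO4)×4 = C24H12Cl4O16

C24H12Cl4O16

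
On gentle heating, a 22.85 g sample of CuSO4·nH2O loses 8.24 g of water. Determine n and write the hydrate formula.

CuSO4·5H2O

Mass of anhydrous CuSO4 = 22.85 − 8.24 = 14.61 g
mol H2O = 8.24 / 18.02 = 0.4573
Molar mass of CuSO4 = 159.62 g/mol → mol CuSO4 = 14.61 / 159.62 = 0.09153
n = 0.4573 / 0.09153 = 5.00 ≈ 5 → CuSO4·5H2O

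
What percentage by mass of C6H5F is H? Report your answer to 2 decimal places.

5.24%

Molar mass = 6(12.01) + 5(1.008) + 1(19.00) = 96.100 g/mol
Mass of H per mole = 5 × 1.008 = 5.040 g
% H = 5.040 / 96.100 × 100 = 5.24%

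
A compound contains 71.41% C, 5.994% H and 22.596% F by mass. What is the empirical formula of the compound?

Assume 100 g: 71.41 g C, 5.994 g H, 22.596 g F.
Moles — C: 71.41 / 12.01 = 5.946 mol; H: 5.994 / 1.008 = 5.946 mol; F: 22.596 / 19.00 = 1.189 mol
Smallest is F at 1.189 mol; normalising gives C 5.000, H 5.000, F 1.000
→ C5H5F

C5H5F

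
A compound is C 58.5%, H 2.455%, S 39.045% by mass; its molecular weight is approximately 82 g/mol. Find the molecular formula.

C4H2S

Assume 100 g: 58.5 g C, 2.455 g H, 39.045 g S.
C: 58.5 g ÷ 12.01 g/mol = 4.871 mol
H: 2.455 g ÷ 1.008 g/mol = 2.436 mol
S: 39.045 g ÷ 32.07 g/mol = 1.217 mol
Ratios (÷ 1.217): C 4.001, H 2.000, S 1.000
Ratio ≈ 4:2:1, so the empirical formula is C4H2S
Empirical-formula mass = 82.13 g/mol
n = 82 / 82.13 = 1.00 ≈ 1
Molecular formula = empirical formula = C4H2S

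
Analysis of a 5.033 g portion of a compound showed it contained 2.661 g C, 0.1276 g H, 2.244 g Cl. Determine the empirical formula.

C7H4Cl2

n(C) = 2.661/12.01 = 0.2216, n(H) = 0.1276/1.008 = 0.1266, n(Cl) = 2.244/35.45 = 0.0633
Ratios (÷ 0.0633): C 3.500, H 2.000, Cl 1.000
×2: C 7.00, H 4.00, Cl 2.00 → C7H4Cl2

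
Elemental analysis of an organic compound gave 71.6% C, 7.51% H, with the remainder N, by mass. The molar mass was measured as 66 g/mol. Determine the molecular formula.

Assume 100 g: 71.6 g C, 7.51 g H, 20.89 g N.
C: 71.6 g ÷ 12.01 g/mol = 5.962 mol
H: 7.51 g ÷ 1.008 g/mol = 7.45 mol
N: 20.89 g ÷ 14.01 g/mol = 1.491 mol
Ratios (÷ 1.491): C 3.998, H 4.997, N 1.000
Ratio ≈ 4:5:1, so the empirical formula is C4H5N
Empirical-formula mass = 67.09 g/mol
n = 66 / 67.09 = 0.98 ≈ 1
Molecular formula = empirical formula = C4H5N

C4H5N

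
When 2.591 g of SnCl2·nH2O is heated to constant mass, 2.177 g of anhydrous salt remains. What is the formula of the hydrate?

Mass of water lost = 2.591 − 2.177 = 0.414 g → 0.414 / 18.02 = 0.02297 mol H2O
Molar mass of SnCl2 = 189.61 g/mol → mol SnCl2 = 2.177 / 189.61 = 0.01148
n = 0.02297 / 0.01148 = 2.00 ≈ 2 → SnCl2·2H2O

SnCl2·2H2O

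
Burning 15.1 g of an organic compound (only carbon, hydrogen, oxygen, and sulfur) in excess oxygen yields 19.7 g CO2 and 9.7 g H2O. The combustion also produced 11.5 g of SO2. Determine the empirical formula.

mol C = 19.7 / 44.01 = 0.4476; mass C = 0.4476 × 12.01 = 5.376 g
mol H = 2 × (9.7 / 18.02) = 1.077; mass H = 1.077 × 1.008 = 1.085 g
mol S = 11.5 / 64.07 = 0.1795; mass S = 5.756 g
mass O = 15.1 − (12.22) = 2.883 g → mol O = 0.1802
Divide by the smallest (0.1795 mol S): C 2.494, H 5.998, O 1.004, S 1.000
Scaling by 2: C 4.99, H 12.00, O 2.01, S 2.00 → C5H12O2S2

C5H12O2S2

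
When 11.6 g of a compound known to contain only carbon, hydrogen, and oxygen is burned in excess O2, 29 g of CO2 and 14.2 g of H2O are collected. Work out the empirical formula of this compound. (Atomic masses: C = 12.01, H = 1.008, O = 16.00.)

C5H12O

mol C = 29 / 44.01 = 0.6589; mass C = 0.6589 × 12.01 = 7.914 g
mol H = 2 × (14.2 / 18.02) = 1.576; mass H = 1.576 × 1.008 = 1.589 g
mass O = 11.6 − (9.503) = 2.097 g → mol O = 0.1311
Ratios (÷ 0.1311): C 5.027, H 12.022, O 1.000
Ratio ≈ 5:12:1, so the empirical formula is C5H12O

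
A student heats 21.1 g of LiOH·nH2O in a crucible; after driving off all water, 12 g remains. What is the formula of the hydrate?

Mass of water lost = 21.1 − 12 = 9.1 g → 9.1 / 18.02 = 0.505 mol H2O
Molar mass of LiOH = 23.95 g/mol → mol LiOH = 12 / 23.95 = 0.5011
n = 0.505 / 0.5011 = 1.01 ≈ 1 → LiOH·H2O

LiOH·H2O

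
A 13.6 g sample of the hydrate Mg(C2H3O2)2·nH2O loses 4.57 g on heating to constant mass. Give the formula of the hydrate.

Mg(C2H3O2)2·4H2O

Mass of anhydrous Mg(C2H3O2)2 = 13.6 − 4.57 = 9.03 g
mol H2O = 4.57 / 18.02 = 0.2536
Molar mass of Mg(C2H3O2)2 = 142.40 g/mol → mol Mg(C2H3O2)2 = 9.03 / 142.40 = 0.06341
n = 0.2536 / 0.06341 = 4.00 ≈ 4 → Mg(C2H3O2)2·4H2O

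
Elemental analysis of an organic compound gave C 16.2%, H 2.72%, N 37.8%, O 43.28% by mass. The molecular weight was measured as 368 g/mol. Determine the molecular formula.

Assume 100 g: 16.2 g C, 2.72 g H, 37.8 g N, 43.28 g O.
C: 16.2 g ÷ 12.01 g/mol = 1.349 mol
H: 2.72 g ÷ 1.008 g/mol = 2.698 mol
N: 37.8 g ÷ 14.01 g/mol = 2.698 mol
O: 43.28 g ÷ 16.00 g/mol = 2.705 mol
Ratios (÷ 1.349): C 1.000, H 2.000, N 2.000, O 2.005
Ratio ≈ 1:2:2:2, so the empirical formula is CH2N2O2
Empirical-formula mass = 74.05 g/mol
n = 368 / 74.05 = 4.97 ≈ 5
Molecular formula = (CH2N2O2)×5 = C5H10N10O10

C5H10N10O10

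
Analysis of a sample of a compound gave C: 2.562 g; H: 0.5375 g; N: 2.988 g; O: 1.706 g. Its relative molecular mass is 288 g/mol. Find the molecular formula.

C8H20N8O4

Moles — C: 2.562 / 12.01 = 0.2133 mol; H: 0.5375 / 1.008 = 0.5332 mol; N: 2.988 / 14.01 = 0.2133 mol; O: 1.706 / 16.00 = 0.1066 mol
Ratios (÷ 0.1066): C 2.001, H 5.001, N 2.000, O 1.000
≈ 2:5:2:1 → C2H5N2O
Empirical-formula mass = 73.08 g/mol
n = 288 / 73.08 = 3.94 ≈ 4
Molecular formula = (C2H5N2O)×4 = C8H20N8O4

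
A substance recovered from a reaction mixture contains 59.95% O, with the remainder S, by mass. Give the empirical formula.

O3S

Assume 100 g: 59.95 g O, 40.05 g S.
n(O) = 59.95/16.00 = 3.747, n(S) = 40.05/32.07 = 1.249
Divide by the smallest (1.249 mol S): O 3.000, S 1.000
≈ 3:1 → O3S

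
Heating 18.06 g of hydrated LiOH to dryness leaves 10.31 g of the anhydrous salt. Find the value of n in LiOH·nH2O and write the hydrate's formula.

LiOH·H2O

Mass of water lost = 18.06 − 10.31 = 7.75 g → 7.75 / 18.02 = 0.4301 mol H2O
Molar mass of LiOH = 23.95 g/mol → mol LiOH = 10.31 / 23.95 = 0.4305
n = 0.4301 / 0.4305 = 1.00 ≈ 1 → LiOH·H2O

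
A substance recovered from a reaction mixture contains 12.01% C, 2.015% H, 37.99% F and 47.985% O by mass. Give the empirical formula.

Assume 100 g: 12.01 g C, 2.015 g H, 37.99 g F, 47.985 g O.
C: 12.01 g ÷ 12.01 g/mol = 1 mol
H: 2.015 g ÷ 1.008 g/mol = 1.999 mol
F: 37.99 g ÷ 19.00 g/mol = 1.999 mol
O: 47.985 g ÷ 16.00 g/mol = 2.999 mol
Divide by the smallest (1 mol C): C 1.000, H 1.999, F 1.999, O 2.999
Ratio ≈ 1:2:2:3, so the empirical formula is CH2F2O3

CH2F2O3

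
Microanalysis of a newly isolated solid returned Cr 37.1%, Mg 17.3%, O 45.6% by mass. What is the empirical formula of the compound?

CrMgO4

Assume 100 g: 37.1 g Cr, 17.3 g Mg, 45.6 g O.
Moles — Cr: 37.1 / 52.00 = 0.7135 mol; Mg: 17.3 / 24.31 = 0.7116 mol; O: 45.6 / 16.00 = 2.85 mol
Smallest is Mg at 0.7116 mol; normalising gives Cr 1.003, Mg 1.000, O 4.005
≈ 1:1:4 → CrMgO4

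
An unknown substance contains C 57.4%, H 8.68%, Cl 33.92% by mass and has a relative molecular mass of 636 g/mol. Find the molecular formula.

C30H54Cl6

Assume 100 g: 57.4 g C, 8.68 g H, 33.92 g Cl.
C: 57.4 g ÷ 12.01 g/mol = 4.779 mol
H: 8.68 g ÷ 1.008 g/mol = 8.611 mol
Cl: 33.92 g ÷ 35.45 g/mol = 0.9568 mol
Ratios (÷ 0.9568): C 4.995, H 9.000, Cl 1.000
→ C5H9Cl
Empirical-formula mass = 104.57 g/mol
n = 636 / 104.57 = 6.08 ≈ 6
Molecular formula = (C5H9Cl)×6 = C30H54Cl6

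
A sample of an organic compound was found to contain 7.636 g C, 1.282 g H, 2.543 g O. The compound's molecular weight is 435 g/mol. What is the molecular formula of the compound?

C24H48O6

C: 7.636 g ÷ 12.01 g/mol = 0.6358 mol
H: 1.282 g ÷ 1.008 g/mol = 1.272 mol
O: 2.543 g ÷ 16.00 g/mol = 0.1589 mol
Ratios (÷ 0.1589): C 4.000, H 8.002, O 1.000
→ C4H8O
Empirical-formula mass = 72.10 g/mol
n = 435 / 72.10 = 6.03 ≈ 6
Molecular formula = (C4H8O)×6 = C24H48O6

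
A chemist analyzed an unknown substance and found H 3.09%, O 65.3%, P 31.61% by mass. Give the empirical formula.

Assume 100 g: 3.09 g H, 65.3 g O, 31.61 g P.
Moles — H: 3.09 / 1.008 = 3.065 mol; O: 65.3 / 16.00 = 4.081 mol; P: 31.61 / 30.97 = 1.021 mol
Divide by the smallest (1.021 mol P): H 3.003, O 3.999, P 1.000
≈ 3:4:1 → H3O4P

H3O4P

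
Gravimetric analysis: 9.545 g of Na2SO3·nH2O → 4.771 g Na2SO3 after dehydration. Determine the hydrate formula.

Na2SO3·7H2O

Mass of water lost = 9.545 − 4.771 = 4.774 g → 4.774 / 18.02 = 0.2649 mol H2O
Molar mass of Na2SO3 = 126.05 g/mol → mol Na2SO3 = 4.771 / 126.05 = 0.03785
n = 0.2649 / 0.03785 = 7.00 ≈ 7 → Na2SO3·7H2O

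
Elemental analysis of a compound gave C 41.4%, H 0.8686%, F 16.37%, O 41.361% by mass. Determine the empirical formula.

Assume 100 g: 41.4 g C, 0.8686 g H, 16.37 g F, 41.361 g O.
C: 41.4 g ÷ 12.01 g/mol = 3.447 mol
H: 0.8686 g ÷ 1.008 g/mol = 0.8617 mol
F: 16.37 g ÷ 19.00 g/mol = 0.8616 mol
O: 41.361 g ÷ 16.00 g/mol = 2.585 mol
Ratios (÷ 0.8616): C 4.001, H 1.000, F 1.000, O 3.000
→ C4HFO3

C4HFO3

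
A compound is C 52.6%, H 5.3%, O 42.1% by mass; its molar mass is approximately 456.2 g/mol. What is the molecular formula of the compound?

Assume 100 g: 52.6 g C, 5.3 g H, 42.1 g O.
n(C) = 52.6/12.01 = 4.38, n(H) = 5.3/1.008 = 5.258, n(O) = 42.1/16.00 = 2.631
Divide by the smallest (2.631 mol O): C 1.664, H 1.998, O 1.000
Scaling by 3: C 4.99, H 5.99, O 3.00 → C5H6O3
Empirical-formula mass = 114.10 g/mol
n = 456.2 / 114.10 = 4.00 ≈ 4
Molecular formula = (C5H6O3)×4 = C20H24O12

C20H24O12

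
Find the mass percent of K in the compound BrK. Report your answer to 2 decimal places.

Molar mass = 1(79.90) + 1(39.10) = 119.000 g/mol
Mass of K per mole = 1 × 39.10 = 39.100 g
% K = 39.100 / 119.000 × 100 = 32.86%

32.86%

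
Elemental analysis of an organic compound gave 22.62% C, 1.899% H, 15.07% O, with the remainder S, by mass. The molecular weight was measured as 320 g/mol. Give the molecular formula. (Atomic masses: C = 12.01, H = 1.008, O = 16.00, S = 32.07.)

C6H6O3S6

Assume 100 g: 22.62 g C, 1.899 g H, 15.07 g O, 60.411 g S.
n(C) = 22.62/12.01 = 1.883, n(H) = 1.899/1.008 = 1.884, n(O) = 15.07/16.00 = 0.9419, n(S) = 60.411/32.07 = 1.884
Ratios (÷ 0.9419): C 2.000, H 2.000, O 1.000, S 2.000
→ C2H2OS2
Empirical-formula mass = 106.18 g/mol
n = 320 / 106.18 = 3.01 ≈ 3
Molecular formula = (C2H2OS2)×3 = C6H6O3S6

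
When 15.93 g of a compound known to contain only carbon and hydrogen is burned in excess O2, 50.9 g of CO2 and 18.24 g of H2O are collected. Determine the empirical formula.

C4H7

mol C = 50.9 / 44.01 = 1.157; mass C = 1.157 × 12.01 = 13.89 g
mol H = 2 × (18.24 / 18.02) = 2.024; mass H = 2.024 × 1.008 = 2.041 g
Divide by the smallest (1.157 mol C): C 1.000, H 1.750
Scaling by 4: C 4.00, H 7.00 → C4H7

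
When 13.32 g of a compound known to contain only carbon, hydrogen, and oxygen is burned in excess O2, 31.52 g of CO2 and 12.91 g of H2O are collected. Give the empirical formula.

C7H14O2

mol C = 31.52 / 44.01 = 0.7162; mass C = 0.7162 × 12.01 = 8.602 g
mol H = 2 × (12.91 / 18.02) = 1.433; mass H = 1.433 × 1.008 = 1.444 g
mass O = 13.32 − (10.05) = 3.274 g → mol O = 0.2046
Divide by the smallest (0.2046 mol O): C 3.500, H 7.002, O 1.000
Scaling by 2: C 7.00, H 14.00, O 2.00 → C7H14O2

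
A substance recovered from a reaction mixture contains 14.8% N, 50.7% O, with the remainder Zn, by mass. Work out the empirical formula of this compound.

N2O6Zn

Assume 100 g: 14.8 g N, 50.7 g O, 34.5 g Zn.
N: 14.8 g ÷ 14.01 g/mol = 1.056 mol
O: 50.7 g ÷ 16.00 g/mol = 3.169 mol
Zn: 34.5 g ÷ 65.38 g/mol = 0.5277 mol
Smallest is Zn at 0.5277 mol; normalising gives N 2.002, O 6.005, Zn 1.000
→ N2O6Zn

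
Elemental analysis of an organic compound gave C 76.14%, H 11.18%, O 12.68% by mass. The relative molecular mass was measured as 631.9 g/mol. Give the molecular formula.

Assume 100 g: 76.14 g C, 11.18 g H, 12.68 g O.
C: 76.14 g ÷ 12.01 g/mol = 6.34 mol
H: 11.18 g ÷ 1.008 g/mol = 11.09 mol
O: 12.68 g ÷ 16.00 g/mol = 0.7925 mol
Ratios (÷ 0.7925): C 8.000, H 13.995, O 1.000
Ratio ≈ 8:14:1, so the empirical formula is C8H14O
Empirical-formula mass = 126.19 g/mol
n = 631.9 / 126.19 = 5.01 ≈ 5
Molecular formula = (C8H14O)×5 = C40H70O5

C40H70O5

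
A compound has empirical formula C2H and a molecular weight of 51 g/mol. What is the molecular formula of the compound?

Empirical-formula mass = 25.03 g/mol
n = 51 / 25.03 = 2.04 ≈ 2
Molecular formula = (C2H)2 = C4H2

C4H2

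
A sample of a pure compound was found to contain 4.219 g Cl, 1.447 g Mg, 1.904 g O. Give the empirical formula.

Cl2MgO2

Moles — Cl: 4.219 / 35.45 = 0.119 mol; Mg: 1.447 / 24.31 = 0.05952 mol; O: 1.904 / 16.00 = 0.119 mol
Divide by the smallest (0.05952 mol Mg): Cl 1.999, Mg 1.000, O 1.999
Ratio ≈ 2:1:2, so the empirical formula is Cl2MgO2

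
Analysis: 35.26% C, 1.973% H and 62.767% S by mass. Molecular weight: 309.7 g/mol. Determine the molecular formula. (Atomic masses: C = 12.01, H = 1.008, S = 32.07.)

Assume 100 g: 35.26 g C, 1.973 g H, 62.767 g S.
C: 35.26 g ÷ 12.01 g/mol = 2.936 mol
H: 1.973 g ÷ 1.008 g/mol = 1.957 mol
S: 62.767 g ÷ 32.07 g/mol = 1.957 mol
Divide by the smallest (1.957 mol S): C 1.500, H 1.000, S 1.000
×2: C 3.00, H 2.00, S 2.00 → C3H2S2
Empirical-formula mass = 102.19 g/mol
n = 309.7 / 102.19 = 3.03 ≈ 3
Molecular formula = (C3H2S2)×3 = C9H6S6

C9H6S6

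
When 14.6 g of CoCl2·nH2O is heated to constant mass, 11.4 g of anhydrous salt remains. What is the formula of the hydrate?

CoCl2·2H2O

Mass of water lost = 14.6 − 11.4 = 3.2 g → 3.2 / 18.02 = 0.1776 mol H2O
Molar mass of CoCl2 = 129.83 g/mol → mol CoCl2 = 11.4 / 129.83 = 0.08781
n = 0.1776 / 0.08781 = 2.02 ≈ 2 → CoCl2·2H2O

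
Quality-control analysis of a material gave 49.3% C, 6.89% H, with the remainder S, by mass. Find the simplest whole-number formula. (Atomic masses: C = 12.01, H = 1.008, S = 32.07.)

Assume 100 g: 49.3 g C, 6.89 g H, 43.81 g S.
Moles — C: 49.3 / 12.01 = 4.105 mol; H: 6.89 / 1.008 = 6.835 mol; S: 43.81 / 32.07 = 1.366 mol
Ratios (÷ 1.366): C 3.005, H 5.004, S 1.000
≈ 3:5:1 → C3H5S

C3H5S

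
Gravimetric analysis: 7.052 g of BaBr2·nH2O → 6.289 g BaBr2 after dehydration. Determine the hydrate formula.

BaBr2·2H2O

Mass of water lost = 7.052 − 6.289 = 0.763 g → 0.763 / 18.02 = 0.04234 mol H2O
Molar mass of BaBr2 = 297.13 g/mol → mol BaBr2 = 6.289 / 297.13 = 0.02117
n = 0.04234 / 0.02117 = 2.00 ≈ 2 → BaBr2·2H2O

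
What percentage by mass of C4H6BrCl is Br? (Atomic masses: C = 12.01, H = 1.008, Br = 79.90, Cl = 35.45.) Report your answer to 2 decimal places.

47.16%

Molar mass = 4(12.01) + 6(1.008) + 1(79.90) + 1(35.45) = 169.438 g/mol
Mass of Br per mole = 1 × 79.90 = 79.900 g
% Br = 79.900 / 169.438 × 100 = 47.16%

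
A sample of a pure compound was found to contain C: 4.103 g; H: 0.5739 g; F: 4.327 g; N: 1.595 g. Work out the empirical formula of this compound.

n(C) = 4.103/12.01 = 0.3416, n(H) = 0.5739/1.008 = 0.5693, n(F) = 4.327/19.00 = 0.2277, n(N) = 1.595/14.01 = 0.1138
Divide by the smallest (0.1138 mol N): C 3.001, H 5.001, F 2.000, N 1.000
≈ 3:5:2:1 → C3H5F2N

C3H5F2N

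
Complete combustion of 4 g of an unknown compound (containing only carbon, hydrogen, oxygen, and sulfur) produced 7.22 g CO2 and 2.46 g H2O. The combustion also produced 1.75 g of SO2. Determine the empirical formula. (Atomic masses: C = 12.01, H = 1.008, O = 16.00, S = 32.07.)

mol C = 7.22 / 44.01 = 0.1641; mass C = 0.1641 × 12.01 = 1.970 g
mol H = 2 × (2.46 / 18.02) = 0.2730; mass H = 0.2730 × 1.008 = 0.2752 g
mol S = 1.75 / 64.07 = 0.02731; mass S = 0.8760 g
mass O = 4 − (3.121) = 0.8785 g → mol O = 0.05491
Ratios (÷ 0.02731): C 6.006, H 9.996, O 2.010, S 1.000
≈ 6:10:2:1 → C6H10O2S

C6H10O2S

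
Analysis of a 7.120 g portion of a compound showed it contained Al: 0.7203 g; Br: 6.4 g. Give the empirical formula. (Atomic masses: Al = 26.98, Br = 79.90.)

Al: 0.7203 g ÷ 26.98 g/mol = 0.0267 mol
Br: 6.4 g ÷ 79.90 g/mol = 0.0801 mol
Divide by the smallest (0.0267 mol Al): Al 1.000, Br 3.000
Ratio ≈ 1:3, so the empirical formula is AlBr3

AlBr3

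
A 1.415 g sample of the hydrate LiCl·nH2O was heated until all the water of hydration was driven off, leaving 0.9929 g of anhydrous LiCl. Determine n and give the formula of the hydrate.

LiCl·H2O

Mass of water lost = 1.415 − 0.9929 = 0.4221 g → 0.4221 / 18.02 = 0.02342 mol H2O
Molar mass of LiCl = 42.39 g/mol → mol LiCl = 0.9929 / 42.39 = 0.02342
n = 0.02342 / 0.02342 = 1.00 ≈ 1 → LiCl·H2O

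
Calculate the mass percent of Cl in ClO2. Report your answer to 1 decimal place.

52.6%

Molar mass = 1(35.45) + 2(16.00) = 67.450 g/mol
Mass of Cl per mole = 1 × 35.45 = 35.450 g
% Cl = 35.450 / 67.450 × 100 = 52.6%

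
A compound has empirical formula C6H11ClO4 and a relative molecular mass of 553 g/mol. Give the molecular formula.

Empirical-formula mass = 182.60 g/mol
n = 553 / 182.60 = 3.03 ≈ 3
Molecular formula = (C6H11ClO4)3 = C18H33Cl3O12

C18H33Cl3O12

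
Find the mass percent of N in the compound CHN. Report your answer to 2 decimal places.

Molar mass = 1(12.01) + 1(1.008) + 1(14.01) = 27.028 g/mol
Mass of N per mole = 1 × 14.01 = 14.010 g
% N = 14.010 / 27.028 × 100 = 51.84%

51.84%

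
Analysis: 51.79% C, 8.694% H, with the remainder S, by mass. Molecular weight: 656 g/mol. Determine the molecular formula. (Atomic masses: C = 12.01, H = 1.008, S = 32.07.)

Assume 100 g: 51.79 g C, 8.694 g H, 39.516 g S.
Moles — C: 51.79 / 12.01 = 4.312 mol; H: 8.694 / 1.008 = 8.625 mol; S: 39.516 / 32.07 = 1.232 mol
Divide by the smallest (1.232 mol S): C 3.500, H 7.000, S 1.000
×2: C 7.00, H 14.00, S 2.00 → C7H14S2
Empirical-formula mass = 162.32 g/mol
n = 656 / 162.32 = 4.04 ≈ 4
Molecular formula = (C7H14S2)×4 = C28H56S8

C28H56S8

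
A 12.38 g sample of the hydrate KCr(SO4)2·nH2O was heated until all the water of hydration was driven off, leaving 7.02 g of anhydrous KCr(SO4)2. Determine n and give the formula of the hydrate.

Mass of water lost = 12.38 − 7.02 = 5.36 g → 5.36 / 18.02 = 0.2974 mol H2O
Molar mass of KCr(SO4)2 = 283.24 g/mol → mol KCr(SO4)2 = 7.02 / 283.24 = 0.02478
n = 0.2974 / 0.02478 = 12.00 ≈ 12 → KCr(SO4)2·12H2O

KCr(SO4)2·12H2O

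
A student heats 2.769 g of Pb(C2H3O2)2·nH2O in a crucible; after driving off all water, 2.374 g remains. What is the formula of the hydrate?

Pb(C2H3O2)2·3H2O

Mass of water lost = 2.769 − 2.374 = 0.395 g → 0.395 / 18.02 = 0.02192 mol H2O
Molar mass of Pb(C2H3O2)2 = 325.29 g/mol → mol Pb(C2H3O2)2 = 2.374 / 325.29 = 0.007298
n = 0.02192 / 0.007298 = 3.00 ≈ 3 → Pb(C2H3O2)2·3H2O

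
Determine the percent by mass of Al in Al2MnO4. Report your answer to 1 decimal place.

31.2%

Molar mass = 2(26.98) + 1(54.94) + 4(16.00) = 172.900 g/mol
Mass of Al per mole = 2 × 26.98 = 53.960 g
% Al = 53.960 / 172.900 × 100 = 31.2%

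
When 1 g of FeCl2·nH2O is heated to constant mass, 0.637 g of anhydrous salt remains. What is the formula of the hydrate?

Mass of water lost = 1 − 0.637 = 0.363 g → 0.363 / 18.02 = 0.02014 mol H2O
Molar mass of FeCl2 = 126.75 g/mol → mol FeCl2 = 0.637 / 126.75 = 0.005026
n = 0.02014 / 0.005026 = 4.01 ≈ 4 → FeCl2·4H2O

FeCl2·4H2O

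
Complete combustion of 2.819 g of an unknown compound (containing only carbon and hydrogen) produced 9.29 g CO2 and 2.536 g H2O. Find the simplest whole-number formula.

mol C = 9.29 / 44.01 = 0.2111; mass C = 0.2111 × 12.01 = 2.535 g
mol H = 2 × (2.536 / 18.02) = 0.2815; mass H = 0.2815 × 1.008 = 0.2837 g
Smallest is C at 0.2111 mol; normalising gives C 1.000, H 1.333
Scaling by 3: C 3.00, H 4.00 → C3H4

C3H4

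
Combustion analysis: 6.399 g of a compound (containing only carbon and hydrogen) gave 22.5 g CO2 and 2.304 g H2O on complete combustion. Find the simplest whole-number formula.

mol C = 22.5 / 44.01 = 0.5112; mass C = 0.5112 × 12.01 = 6.140 g
mol H = 2 × (2.304 / 18.02) = 0.2557; mass H = 0.2557 × 1.008 = 0.2578 g
Divide by the smallest (0.2557 mol H): C 1.999, H 1.000
≈ 2:1 → C2H

C2H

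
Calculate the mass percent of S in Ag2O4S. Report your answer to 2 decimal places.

10.29%

Molar mass = 2(107.87) + 4(16.00) + 1(32.07) = 311.810 g/mol
Mass of S per mole = 1 × 32.07 = 32.070 g
% S = 32.070 / 311.810 × 100 = 10.29%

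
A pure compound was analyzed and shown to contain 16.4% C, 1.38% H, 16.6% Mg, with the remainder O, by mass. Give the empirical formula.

Assume 100 g: 16.4 g C, 1.38 g H, 16.6 g Mg, 65.62 g O.
n(C) = 16.4/12.01 = 1.366, n(H) = 1.38/1.008 = 1.369, n(Mg) = 16.6/24.31 = 0.6828, n(O) = 65.62/16.00 = 4.101
Ratios (÷ 0.6828): C 2.000, H 2.005, Mg 1.000, O 6.006
Ratio ≈ 2:2:1:6, so the empirical formula is C2H2MgO6

C2H2MgO6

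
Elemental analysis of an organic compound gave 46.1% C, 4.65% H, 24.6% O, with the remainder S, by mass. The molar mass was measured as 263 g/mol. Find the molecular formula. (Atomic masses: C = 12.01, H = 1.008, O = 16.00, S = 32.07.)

Assume 100 g: 46.1 g C, 4.65 g H, 24.6 g O, 24.65 g S.
Moles — C: 46.1 / 12.01 = 3.838 mol; H: 4.65 / 1.008 = 4.613 mol; O: 24.6 / 16.00 = 1.538 mol; S: 24.65 / 32.07 = 0.7686 mol
Divide by the smallest (0.7686 mol S): C 4.994, H 6.002, O 2.000, S 1.000
≈ 5:6:2:1 → C5H6O2S
Empirical-formula mass = 130.17 g/mol
n = 263 / 130.17 = 2.02 ≈ 2
Molecular formula = (C5H6O2S)×2 = C10H12O4S2

C10H12O4S2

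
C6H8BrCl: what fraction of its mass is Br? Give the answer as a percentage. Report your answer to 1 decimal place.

40.9%

Molar mass = 6(12.01) + 8(1.008) + 1(79.90) + 1(35.45) = 195.474 g/mol
Mass of Br per mole = 1 × 79.90 = 79.900 g
% Br = 79.900 / 195.474 × 100 = 40.9%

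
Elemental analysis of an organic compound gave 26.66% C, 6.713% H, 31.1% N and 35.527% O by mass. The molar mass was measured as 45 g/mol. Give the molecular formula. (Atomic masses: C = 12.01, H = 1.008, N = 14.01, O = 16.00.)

CH3NO

Assume 100 g: 26.66 g C, 6.713 g H, 31.1 g N, 35.527 g O.
C: 26.66 g ÷ 12.01 g/mol = 2.22 mol
H: 6.713 g ÷ 1.008 g/mol = 6.66 mol
N: 31.1 g ÷ 14.01 g/mol = 2.22 mol
O: 35.527 g ÷ 16.00 g/mol = 2.22 mol
Smallest is C at 2.22 mol; normalising gives C 1.000, H 3.000, N 1.000, O 1.000
Ratio ≈ 1:3:1:1, so the empirical formula is CH3NO
Empirical-formula mass = 45.04 g/mol
n = 45 / 45.04 = 1.00 ≈ 1
Molecular formula = empirical formula = CH3NO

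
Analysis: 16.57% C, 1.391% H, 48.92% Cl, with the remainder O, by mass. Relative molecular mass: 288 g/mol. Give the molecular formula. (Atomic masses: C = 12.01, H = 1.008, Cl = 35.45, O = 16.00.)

C4H4Cl4O6

Assume 100 g: 16.57 g C, 1.391 g H, 48.92 g Cl, 33.119 g O.
C: 16.57 g ÷ 12.01 g/mol = 1.38 mol
H: 1.391 g ÷ 1.008 g/mol = 1.38 mol
Cl: 48.92 g ÷ 35.45 g/mol = 1.38 mol
O: 33.119 g ÷ 16.00 g/mol = 2.07 mol
Ratios (÷ 1.38): C 1.000, H 1.000, Cl 1.000, O 1.500
×2: C 2.00, H 2.00, Cl 2.00, O 3.00 → C2H2Cl2O3
Empirical-formula mass = 144.94 g/mol
n = 288 / 144.94 = 1.99 ≈ 2
Molecular formula = (C2H2Cl2O3)×2 = C4H4Cl4O6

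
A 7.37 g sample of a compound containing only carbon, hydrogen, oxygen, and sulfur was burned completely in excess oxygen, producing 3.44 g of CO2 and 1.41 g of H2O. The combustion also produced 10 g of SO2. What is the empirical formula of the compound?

CH2OS2

mol C = 3.44 / 44.01 = 0.07816; mass C = 0.07816 × 12.01 = 0.9388 g
mol H = 2 × (1.41 / 18.02) = 0.1565; mass H = 0.1565 × 1.008 = 0.1577 g
mol S = 10 / 64.07 = 0.1561; mass S = 5.005 g
mass O = 7.37 − (6.102) = 1.268 g → mol O = 0.07925
Divide by the smallest (0.07816 mol C): C 1.000, H 2.002, O 1.014, S 1.997
Ratio ≈ 1:2:1:2, so the empirical formula is CH2OS2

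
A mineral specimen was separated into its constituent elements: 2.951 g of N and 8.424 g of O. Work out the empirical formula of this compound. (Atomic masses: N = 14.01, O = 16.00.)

n(N) = 2.951/14.01 = 0.2106, n(O) = 8.424/16.00 = 0.5265
Ratios (÷ 0.2106): N 1.000, O 2.500
Multiply by 2: N 2.00, O 5.00 → N2O5

N2O5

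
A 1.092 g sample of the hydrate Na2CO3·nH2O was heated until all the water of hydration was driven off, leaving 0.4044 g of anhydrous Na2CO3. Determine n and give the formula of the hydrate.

Mass of water lost = 1.092 − 0.4044 = 0.6876 g → 0.6876 / 18.02 = 0.03816 mol H2O
Molar mass of Na2CO3 = 105.99 g/mol → mol Na2CO3 = 0.4044 / 105.99 = 0.003815
n = 0.03816 / 0.003815 = 10.00 ≈ 10 → Na2CO3·10H2O

Na2CO3·10H2O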